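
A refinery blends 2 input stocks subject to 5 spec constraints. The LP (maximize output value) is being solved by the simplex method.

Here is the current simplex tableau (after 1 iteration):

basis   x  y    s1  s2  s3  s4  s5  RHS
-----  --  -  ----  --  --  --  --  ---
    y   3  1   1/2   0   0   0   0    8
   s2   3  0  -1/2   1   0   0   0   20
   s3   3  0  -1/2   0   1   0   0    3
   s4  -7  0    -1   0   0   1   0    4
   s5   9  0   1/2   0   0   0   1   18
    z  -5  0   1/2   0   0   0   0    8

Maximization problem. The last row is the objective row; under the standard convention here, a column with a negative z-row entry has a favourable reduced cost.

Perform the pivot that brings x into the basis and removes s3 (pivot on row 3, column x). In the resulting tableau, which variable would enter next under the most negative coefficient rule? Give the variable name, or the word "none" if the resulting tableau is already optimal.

Pivot element 3. New z-row = old z-row − (-5)·(row 3/3).
Updated z-row coefficients: x: 0, y: 0, s1: -1/3, s2: 0, s3: 5/3, s4: 0, s5: 0.
The most negative is -1/3 in column s1, so s1 would enter next.

s1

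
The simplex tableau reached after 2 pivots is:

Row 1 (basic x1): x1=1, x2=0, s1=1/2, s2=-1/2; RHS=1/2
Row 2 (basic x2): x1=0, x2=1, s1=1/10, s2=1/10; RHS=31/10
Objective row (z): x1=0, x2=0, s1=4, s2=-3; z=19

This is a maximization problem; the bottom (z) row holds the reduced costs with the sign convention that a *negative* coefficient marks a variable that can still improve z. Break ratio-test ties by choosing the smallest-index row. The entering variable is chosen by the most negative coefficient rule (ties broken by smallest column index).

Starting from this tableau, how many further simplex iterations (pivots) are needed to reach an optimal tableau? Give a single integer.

1

pivot: s2 in, x2 out → z = 112
No improving column remains; optimal.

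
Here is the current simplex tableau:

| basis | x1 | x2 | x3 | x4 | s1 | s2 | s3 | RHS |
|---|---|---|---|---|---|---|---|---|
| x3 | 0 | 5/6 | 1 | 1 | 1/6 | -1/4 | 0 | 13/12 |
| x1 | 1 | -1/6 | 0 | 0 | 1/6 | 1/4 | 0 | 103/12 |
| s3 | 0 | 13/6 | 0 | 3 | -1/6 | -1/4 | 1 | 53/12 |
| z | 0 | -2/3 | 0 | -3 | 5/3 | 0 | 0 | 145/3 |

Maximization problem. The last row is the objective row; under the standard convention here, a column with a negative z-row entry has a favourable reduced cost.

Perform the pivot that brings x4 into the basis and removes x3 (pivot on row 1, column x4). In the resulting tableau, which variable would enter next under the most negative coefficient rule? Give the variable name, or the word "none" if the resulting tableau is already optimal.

Pivot element 1. New z-row = old z-row − (-3)·(row 1/1).
Updated z-row coefficients: x1: 0, x2: 11/6, x3: 3, x4: 0, s1: 13/6, s2: -3/4, s3: 0.
The most negative is -3/4 in column s2, so s2 would enter next.

s2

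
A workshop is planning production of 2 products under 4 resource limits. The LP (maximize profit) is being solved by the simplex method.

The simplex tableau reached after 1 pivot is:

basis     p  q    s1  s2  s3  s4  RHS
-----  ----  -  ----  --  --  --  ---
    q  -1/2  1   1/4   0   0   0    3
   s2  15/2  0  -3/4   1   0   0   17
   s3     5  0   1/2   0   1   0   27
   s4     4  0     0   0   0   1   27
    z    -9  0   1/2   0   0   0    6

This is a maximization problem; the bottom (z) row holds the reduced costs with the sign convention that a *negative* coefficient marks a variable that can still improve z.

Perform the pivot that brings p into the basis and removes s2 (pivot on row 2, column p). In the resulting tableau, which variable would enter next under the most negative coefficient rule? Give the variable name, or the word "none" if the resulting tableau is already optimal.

s1

Pivot element 15/2. New z-row = old z-row − (-9)·(row 2/(15/2)).
Updated z-row coefficients: p: 0, q: 0, s1: -2/5, s2: 6/5, s3: 0, s4: 0.
The most negative is -2/5 in column s1, so s1 would enter next.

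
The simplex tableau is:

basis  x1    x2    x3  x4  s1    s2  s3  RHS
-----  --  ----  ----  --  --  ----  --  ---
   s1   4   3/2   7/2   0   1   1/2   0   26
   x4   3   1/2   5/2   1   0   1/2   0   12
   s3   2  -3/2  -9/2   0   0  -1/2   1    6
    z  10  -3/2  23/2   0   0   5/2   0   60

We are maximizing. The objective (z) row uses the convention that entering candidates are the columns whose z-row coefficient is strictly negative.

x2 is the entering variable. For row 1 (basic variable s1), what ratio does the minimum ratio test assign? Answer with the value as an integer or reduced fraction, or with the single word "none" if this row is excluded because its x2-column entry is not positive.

Ratio = RHS / (x2 entry) = 26 / (3/2) = 52/3.

52/3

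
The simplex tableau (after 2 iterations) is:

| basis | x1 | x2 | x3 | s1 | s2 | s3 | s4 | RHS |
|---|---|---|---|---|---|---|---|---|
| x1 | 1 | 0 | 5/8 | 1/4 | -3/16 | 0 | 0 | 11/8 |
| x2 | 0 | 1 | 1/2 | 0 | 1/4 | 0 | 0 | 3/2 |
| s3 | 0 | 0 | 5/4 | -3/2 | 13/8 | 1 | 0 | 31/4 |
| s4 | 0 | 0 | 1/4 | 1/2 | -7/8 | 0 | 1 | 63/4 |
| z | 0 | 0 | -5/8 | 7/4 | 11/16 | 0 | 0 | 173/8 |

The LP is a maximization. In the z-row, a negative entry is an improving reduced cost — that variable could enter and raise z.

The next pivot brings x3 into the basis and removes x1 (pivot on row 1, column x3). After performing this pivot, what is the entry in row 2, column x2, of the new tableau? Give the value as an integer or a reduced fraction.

1

Pivot element is row 1, column x3: 5/8.
Normalize row 1: new (row 1, x2) = 0/(5/8) = 0.
row 2 ← row 2 − (1/2)·(new row 1): 1 − (1/2)·0 = 1.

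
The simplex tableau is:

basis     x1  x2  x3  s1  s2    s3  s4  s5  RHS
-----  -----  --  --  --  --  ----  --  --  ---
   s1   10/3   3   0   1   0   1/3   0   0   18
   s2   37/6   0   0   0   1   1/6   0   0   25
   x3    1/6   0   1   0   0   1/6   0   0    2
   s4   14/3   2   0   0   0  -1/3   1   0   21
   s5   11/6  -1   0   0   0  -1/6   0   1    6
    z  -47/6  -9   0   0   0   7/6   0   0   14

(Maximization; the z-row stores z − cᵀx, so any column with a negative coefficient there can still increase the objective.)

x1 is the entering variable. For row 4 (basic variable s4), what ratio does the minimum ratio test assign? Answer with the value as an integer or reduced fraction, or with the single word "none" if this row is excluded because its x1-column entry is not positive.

9/2

Ratio = RHS / (x1 entry) = 21 / (14/3) = 9/2.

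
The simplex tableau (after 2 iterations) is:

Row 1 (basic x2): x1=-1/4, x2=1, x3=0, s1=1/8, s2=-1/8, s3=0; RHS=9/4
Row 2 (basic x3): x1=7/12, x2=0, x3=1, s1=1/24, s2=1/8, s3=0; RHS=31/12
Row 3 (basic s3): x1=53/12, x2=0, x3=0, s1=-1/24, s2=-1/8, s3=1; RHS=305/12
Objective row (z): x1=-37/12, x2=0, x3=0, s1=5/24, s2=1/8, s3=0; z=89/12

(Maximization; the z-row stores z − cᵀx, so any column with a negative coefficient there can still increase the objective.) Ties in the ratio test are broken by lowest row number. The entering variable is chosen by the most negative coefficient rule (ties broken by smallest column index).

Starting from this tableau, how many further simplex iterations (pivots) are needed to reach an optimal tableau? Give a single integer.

1

pivot: x1 in, x3 out → z = 295/14
No improving column remains; optimal.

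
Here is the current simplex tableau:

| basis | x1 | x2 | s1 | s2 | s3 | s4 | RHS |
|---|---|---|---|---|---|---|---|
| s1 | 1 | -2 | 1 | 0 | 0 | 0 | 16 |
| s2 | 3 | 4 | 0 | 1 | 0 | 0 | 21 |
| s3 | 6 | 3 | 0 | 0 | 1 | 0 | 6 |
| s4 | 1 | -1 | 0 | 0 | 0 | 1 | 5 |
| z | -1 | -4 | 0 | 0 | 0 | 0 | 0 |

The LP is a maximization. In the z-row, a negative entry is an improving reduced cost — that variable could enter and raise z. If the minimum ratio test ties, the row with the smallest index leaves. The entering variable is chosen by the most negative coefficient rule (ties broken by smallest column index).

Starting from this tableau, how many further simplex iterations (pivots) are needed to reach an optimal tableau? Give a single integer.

pivot: x2 in, s3 out → z = 8
No improving column remains; optimal.

1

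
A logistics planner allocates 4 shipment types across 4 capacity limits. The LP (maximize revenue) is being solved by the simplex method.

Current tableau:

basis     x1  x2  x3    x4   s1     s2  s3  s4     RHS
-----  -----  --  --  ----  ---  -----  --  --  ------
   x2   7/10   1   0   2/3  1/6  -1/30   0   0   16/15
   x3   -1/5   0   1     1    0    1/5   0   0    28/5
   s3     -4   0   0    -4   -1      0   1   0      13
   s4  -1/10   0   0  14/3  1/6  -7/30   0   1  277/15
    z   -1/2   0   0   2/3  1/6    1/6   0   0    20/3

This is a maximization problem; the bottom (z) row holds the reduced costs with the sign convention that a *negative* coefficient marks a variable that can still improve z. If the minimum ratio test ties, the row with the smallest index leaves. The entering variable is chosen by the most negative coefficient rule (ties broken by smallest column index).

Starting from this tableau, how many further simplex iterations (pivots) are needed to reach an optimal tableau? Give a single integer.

1

pivot: x1 in, x2 out → z = 52/7
No improving column remains; optimal.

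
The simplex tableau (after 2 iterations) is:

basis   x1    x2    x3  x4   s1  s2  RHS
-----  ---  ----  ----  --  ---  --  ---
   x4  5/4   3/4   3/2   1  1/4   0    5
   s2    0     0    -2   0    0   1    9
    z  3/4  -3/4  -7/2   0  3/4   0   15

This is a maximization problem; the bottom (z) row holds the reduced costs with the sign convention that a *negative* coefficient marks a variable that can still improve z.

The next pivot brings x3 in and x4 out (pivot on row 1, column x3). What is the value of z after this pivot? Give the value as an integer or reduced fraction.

80/3

Minimum ratio for x3: 5/(3/2) = 10/3.
z changes by −(z-row coeff of x3)·ratio = −(-7/2)·(10/3) = 35/3.
New z = 15 + (35/3) = 80/3.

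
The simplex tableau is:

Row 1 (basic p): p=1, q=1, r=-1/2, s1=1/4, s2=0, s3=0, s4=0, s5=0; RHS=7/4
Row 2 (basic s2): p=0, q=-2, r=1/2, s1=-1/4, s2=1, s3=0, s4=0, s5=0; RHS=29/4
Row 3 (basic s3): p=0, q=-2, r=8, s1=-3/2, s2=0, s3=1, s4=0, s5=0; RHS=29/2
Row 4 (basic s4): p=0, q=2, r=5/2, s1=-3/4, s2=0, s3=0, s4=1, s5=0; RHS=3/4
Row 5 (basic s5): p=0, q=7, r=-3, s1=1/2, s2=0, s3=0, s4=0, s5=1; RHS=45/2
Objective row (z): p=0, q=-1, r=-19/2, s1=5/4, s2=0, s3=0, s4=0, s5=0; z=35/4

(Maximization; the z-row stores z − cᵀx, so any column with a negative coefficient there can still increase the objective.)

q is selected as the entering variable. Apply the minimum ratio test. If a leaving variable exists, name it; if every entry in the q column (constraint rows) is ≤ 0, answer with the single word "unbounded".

s4

Ratios: row 1 (p): (7/4)/1 = 7/4; row 2 (s2): entry -2 ≤ 0, skip; row 3 (s3): entry -2 ≤ 0, skip; row 4 (s4): (3/4)/2 = 3/8; row 5 (s5): (45/2)/7 = 45/14.
Minimum ratio is in the s4 row, so s4 leaves.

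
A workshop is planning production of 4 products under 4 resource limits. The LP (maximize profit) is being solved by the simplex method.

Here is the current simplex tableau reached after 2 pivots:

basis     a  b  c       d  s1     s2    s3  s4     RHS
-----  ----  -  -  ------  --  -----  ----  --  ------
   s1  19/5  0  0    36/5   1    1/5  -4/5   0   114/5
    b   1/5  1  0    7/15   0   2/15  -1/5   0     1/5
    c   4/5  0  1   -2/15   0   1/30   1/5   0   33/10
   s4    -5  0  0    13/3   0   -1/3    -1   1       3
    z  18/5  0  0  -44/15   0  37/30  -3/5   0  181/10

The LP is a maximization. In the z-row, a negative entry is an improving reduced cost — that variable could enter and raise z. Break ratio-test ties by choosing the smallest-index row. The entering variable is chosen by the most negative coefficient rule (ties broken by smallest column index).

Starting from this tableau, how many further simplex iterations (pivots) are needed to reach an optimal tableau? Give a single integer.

3

pivot: d in, b out → z = 271/14
pivot: s3 in, s4 out → z = 131/6
pivot: b in, c out → z = 503/11
No improving column remains; optimal.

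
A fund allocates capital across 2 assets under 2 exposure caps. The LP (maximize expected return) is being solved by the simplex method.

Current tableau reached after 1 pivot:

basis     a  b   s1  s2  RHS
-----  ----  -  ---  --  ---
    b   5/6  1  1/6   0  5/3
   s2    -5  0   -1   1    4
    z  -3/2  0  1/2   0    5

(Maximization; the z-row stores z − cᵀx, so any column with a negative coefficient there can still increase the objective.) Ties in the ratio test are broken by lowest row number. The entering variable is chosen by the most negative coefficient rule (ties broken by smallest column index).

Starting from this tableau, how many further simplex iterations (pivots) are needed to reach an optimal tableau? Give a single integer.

pivot: a in, b out → z = 8
No improving column remains; optimal.

1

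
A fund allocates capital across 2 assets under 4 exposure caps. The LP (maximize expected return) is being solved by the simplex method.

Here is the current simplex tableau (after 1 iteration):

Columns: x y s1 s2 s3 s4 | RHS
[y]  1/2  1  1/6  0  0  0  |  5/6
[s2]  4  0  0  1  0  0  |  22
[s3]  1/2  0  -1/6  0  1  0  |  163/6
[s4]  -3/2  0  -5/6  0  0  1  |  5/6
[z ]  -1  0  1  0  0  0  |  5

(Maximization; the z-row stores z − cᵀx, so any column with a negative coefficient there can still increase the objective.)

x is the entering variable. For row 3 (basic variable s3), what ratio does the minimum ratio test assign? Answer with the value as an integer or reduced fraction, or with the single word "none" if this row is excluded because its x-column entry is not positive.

163/3

Ratio = RHS / (x entry) = (163/6) / (1/2) = 163/3.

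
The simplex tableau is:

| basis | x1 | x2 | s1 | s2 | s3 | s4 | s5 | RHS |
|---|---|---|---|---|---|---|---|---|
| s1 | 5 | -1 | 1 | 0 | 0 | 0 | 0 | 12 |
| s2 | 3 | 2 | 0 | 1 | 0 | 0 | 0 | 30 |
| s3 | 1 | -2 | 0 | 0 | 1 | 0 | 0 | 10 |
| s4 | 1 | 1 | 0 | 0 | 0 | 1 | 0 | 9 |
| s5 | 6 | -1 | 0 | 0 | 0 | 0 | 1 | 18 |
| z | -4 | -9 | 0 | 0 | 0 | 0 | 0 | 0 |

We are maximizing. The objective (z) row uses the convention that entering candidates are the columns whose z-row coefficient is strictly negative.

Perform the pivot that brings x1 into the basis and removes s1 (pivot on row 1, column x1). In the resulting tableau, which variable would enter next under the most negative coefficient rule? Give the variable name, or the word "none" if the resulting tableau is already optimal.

Pivot element 5. New z-row = old z-row − (-4)·(row 1/5).
Updated z-row coefficients: x1: 0, x2: -49/5, s1: 4/5, s2: 0, s3: 0, s4: 0, s5: 0.
The most negative is -49/5 in column x2, so x2 would enter next.

x2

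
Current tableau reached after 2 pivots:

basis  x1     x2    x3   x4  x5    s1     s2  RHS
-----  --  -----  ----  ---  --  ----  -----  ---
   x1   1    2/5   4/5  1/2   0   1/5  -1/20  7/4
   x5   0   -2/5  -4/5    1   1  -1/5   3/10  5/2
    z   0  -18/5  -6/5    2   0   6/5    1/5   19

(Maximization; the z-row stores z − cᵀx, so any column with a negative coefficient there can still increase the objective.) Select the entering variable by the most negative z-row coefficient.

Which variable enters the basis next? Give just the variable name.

x2

Objective-row coefficients: x1: 0, x2: -18/5, x3: -6/5, x4: 2, x5: 0, s1: 6/5, s2: 1/5.
The most negative is -18/5 in column x2, so x2 enters.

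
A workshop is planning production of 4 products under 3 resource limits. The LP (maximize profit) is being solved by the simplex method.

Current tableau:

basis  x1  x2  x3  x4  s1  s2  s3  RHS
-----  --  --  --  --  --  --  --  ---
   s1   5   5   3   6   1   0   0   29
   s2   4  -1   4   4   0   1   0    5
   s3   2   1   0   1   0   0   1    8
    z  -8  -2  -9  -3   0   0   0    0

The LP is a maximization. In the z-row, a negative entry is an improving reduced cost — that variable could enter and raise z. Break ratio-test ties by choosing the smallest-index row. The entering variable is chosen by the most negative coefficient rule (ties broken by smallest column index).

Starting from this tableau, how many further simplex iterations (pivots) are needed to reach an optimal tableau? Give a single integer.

pivot: x3 in, s2 out → z = 45/4
pivot: x2 in, s1 out → z = 688/23
No improving column remains; optimal.

2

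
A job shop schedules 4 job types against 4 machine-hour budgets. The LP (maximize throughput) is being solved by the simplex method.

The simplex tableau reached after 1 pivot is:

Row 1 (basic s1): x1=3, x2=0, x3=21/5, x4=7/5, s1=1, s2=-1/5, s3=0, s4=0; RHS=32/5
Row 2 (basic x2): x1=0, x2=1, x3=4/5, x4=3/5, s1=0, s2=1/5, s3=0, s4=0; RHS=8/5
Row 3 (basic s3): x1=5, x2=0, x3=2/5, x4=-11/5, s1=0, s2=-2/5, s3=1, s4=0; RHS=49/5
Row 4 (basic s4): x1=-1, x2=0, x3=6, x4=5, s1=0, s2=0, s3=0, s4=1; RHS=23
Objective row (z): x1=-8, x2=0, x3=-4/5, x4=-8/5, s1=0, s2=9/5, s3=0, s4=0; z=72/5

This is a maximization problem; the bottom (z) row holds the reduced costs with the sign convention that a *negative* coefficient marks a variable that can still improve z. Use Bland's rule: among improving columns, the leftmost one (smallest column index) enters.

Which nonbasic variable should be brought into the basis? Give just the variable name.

x1

Objective-row coefficients: x1: -8, x2: 0, x3: -4/5, x4: -8/5, s1: 0, s2: 9/5, s3: 0, s4: 0.
Improving columns: x1, x3, x4. Bland's rule picks the smallest column index → x1.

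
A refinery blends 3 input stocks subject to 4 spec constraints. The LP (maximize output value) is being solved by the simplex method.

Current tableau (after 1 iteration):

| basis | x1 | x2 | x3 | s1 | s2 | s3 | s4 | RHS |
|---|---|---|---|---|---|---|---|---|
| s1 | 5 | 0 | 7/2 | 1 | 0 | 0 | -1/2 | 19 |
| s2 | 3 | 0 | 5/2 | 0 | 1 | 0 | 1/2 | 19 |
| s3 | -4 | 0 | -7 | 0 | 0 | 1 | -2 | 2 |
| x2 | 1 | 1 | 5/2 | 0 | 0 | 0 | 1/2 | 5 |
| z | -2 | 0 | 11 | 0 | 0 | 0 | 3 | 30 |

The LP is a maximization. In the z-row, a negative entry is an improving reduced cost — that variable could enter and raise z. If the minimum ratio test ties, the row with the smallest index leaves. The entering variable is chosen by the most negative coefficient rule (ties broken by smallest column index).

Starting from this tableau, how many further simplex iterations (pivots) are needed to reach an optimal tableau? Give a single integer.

pivot: x1 in, s1 out → z = 188/5
No improving column remains; optimal.

1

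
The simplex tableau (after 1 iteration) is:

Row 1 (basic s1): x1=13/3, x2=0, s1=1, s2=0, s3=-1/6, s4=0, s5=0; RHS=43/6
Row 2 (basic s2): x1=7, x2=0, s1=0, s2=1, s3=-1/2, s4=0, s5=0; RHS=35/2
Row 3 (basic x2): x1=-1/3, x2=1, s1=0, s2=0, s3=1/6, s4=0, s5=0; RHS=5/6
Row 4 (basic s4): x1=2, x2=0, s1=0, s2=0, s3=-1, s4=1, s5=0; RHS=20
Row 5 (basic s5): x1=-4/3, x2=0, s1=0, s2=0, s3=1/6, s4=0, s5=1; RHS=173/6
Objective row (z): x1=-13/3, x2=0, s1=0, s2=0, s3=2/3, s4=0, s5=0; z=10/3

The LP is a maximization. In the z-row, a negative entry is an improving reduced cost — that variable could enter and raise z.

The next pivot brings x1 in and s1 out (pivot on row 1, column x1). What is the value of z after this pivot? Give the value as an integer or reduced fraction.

Minimum ratio for x1: (43/6)/(13/3) = 43/26.
z changes by −(z-row coeff of x1)·ratio = −(-13/3)·(43/26) = 43/6.
New z = 10/3 + (43/6) = 21/2.

21/2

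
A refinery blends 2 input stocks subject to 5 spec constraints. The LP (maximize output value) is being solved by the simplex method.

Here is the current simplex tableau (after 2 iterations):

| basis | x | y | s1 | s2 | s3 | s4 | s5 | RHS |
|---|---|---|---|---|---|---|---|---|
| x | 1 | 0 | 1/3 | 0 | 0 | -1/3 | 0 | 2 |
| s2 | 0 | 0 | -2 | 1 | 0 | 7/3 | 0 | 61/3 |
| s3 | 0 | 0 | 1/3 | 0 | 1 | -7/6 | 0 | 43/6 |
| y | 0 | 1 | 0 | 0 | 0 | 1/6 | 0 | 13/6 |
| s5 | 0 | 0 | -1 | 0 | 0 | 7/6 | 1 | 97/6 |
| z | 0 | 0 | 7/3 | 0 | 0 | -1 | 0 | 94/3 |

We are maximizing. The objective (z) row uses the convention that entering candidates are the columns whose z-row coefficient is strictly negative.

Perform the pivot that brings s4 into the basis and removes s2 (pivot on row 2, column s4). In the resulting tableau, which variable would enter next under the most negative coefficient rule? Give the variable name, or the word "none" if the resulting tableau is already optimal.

none

Pivot element 7/3. New z-row = old z-row − (-1)·(row 2/(7/3)).
Updated z-row coefficients: x: 0, y: 0, s1: 31/21, s2: 3/7, s3: 0, s4: 0, s5: 0.
No coefficient is strictly negative; the tableau after this pivot is optimal.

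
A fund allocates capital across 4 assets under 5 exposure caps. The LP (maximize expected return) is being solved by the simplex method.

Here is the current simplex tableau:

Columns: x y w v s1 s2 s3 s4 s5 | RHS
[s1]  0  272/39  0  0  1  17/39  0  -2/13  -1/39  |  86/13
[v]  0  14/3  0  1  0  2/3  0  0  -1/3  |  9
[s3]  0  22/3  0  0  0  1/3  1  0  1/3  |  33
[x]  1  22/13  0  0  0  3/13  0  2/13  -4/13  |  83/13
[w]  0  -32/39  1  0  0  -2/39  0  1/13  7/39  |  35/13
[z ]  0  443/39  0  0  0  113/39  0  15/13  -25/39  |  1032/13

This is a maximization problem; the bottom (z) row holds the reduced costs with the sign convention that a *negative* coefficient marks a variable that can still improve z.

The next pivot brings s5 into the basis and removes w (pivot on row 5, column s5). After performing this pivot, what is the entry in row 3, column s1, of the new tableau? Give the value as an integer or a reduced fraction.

0

Pivot element is row 5, column s5: 7/39.
Normalize row 5: new (row 5, s1) = 0/(7/39) = 0.
row 3 ← row 3 − (1/3)·(new row 5): 0 − (1/3)·0 = 0.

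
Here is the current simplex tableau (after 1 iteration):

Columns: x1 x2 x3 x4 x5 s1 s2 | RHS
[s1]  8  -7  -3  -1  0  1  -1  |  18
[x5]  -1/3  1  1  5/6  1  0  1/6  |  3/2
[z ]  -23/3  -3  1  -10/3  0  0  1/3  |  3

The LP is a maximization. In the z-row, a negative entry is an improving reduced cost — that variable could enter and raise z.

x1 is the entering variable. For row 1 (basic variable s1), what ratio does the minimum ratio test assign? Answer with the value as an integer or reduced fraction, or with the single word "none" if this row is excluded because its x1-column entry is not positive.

9/4

Ratio = RHS / (x1 entry) = 18 / 8 = 9/4.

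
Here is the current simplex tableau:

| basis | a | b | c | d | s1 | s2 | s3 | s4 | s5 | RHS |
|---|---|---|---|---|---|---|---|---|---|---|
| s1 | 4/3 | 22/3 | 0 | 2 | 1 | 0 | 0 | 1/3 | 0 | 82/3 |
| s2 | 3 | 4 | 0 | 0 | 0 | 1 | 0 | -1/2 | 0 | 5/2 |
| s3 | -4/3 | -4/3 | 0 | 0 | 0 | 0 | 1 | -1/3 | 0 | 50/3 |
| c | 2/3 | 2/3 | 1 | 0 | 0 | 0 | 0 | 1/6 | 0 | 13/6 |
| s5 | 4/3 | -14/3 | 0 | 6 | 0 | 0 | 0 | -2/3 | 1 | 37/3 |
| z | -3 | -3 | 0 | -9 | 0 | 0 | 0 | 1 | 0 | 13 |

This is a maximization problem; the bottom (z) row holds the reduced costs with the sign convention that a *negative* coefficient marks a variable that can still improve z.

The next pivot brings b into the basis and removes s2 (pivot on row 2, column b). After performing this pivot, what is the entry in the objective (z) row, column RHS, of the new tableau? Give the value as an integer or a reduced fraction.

Pivot element is row 2, column b: 4.
Normalize row 2: new (row 2, RHS) = (5/2)/4 = 5/8.
z-row ← z-row − (-3)·(new row 2): 13 − (-3)·(5/8) = 119/8.

119/8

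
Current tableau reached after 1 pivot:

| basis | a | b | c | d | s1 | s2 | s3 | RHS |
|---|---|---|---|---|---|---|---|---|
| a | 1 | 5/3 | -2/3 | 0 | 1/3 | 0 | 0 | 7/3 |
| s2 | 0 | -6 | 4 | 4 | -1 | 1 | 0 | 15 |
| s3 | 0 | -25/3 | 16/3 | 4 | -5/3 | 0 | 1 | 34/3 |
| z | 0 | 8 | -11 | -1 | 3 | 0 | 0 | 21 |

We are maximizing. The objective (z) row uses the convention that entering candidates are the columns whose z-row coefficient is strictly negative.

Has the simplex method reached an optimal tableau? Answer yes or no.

Column c has objective-row coefficient -11, which is negative; an improving pivot exists, so not yet optimal.

no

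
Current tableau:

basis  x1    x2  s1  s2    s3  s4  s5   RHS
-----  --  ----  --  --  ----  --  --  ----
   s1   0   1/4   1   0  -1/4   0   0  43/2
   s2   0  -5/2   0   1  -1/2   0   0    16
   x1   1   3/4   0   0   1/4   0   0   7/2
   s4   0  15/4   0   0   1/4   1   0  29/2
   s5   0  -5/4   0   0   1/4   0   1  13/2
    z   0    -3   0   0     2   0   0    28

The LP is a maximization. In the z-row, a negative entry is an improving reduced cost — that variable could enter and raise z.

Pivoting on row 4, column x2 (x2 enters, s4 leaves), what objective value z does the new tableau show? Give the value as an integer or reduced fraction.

Minimum ratio for x2: (29/2)/(15/4) = 58/15.
z changes by −(z-row coeff of x2)·ratio = −(-3)·(58/15) = 58/5.
New z = 28 + (58/5) = 198/5.

198/5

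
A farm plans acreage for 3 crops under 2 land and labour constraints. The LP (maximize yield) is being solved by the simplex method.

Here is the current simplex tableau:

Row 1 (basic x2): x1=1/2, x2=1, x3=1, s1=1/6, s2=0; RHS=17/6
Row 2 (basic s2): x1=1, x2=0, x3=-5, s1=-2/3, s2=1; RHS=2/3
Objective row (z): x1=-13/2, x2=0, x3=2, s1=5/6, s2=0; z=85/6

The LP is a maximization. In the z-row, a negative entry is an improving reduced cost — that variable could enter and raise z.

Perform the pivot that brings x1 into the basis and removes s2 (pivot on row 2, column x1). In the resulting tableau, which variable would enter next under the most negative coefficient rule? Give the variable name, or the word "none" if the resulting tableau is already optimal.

Pivot element 1. New z-row = old z-row − (-13/2)·(row 2/1).
Updated z-row coefficients: x1: 0, x2: 0, x3: -61/2, s1: -7/2, s2: 13/2.
The most negative is -61/2 in column x3, so x3 would enter next.

x3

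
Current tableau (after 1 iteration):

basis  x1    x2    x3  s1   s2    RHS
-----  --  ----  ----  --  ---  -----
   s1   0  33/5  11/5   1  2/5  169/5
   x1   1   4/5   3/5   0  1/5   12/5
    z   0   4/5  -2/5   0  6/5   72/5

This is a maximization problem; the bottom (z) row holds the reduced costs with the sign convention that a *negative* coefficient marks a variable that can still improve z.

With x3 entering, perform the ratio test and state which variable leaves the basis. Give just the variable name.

x1

Ratios: row 1 (s1): (169/5)/(11/5) = 169/11; row 2 (x1): (12/5)/(3/5) = 4.
Minimum ratio 4 is in the x1 row, so x1 leaves.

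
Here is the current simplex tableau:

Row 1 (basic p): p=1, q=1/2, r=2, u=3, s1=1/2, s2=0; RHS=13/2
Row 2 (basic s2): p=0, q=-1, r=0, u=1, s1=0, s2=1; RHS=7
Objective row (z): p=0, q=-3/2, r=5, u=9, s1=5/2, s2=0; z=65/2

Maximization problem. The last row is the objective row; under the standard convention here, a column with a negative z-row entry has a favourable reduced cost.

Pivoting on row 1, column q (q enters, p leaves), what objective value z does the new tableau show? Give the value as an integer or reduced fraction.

Minimum ratio for q: (13/2)/(1/2) = 13.
z changes by −(z-row coeff of q)·ratio = −(-3/2)·13 = 39/2.
New z = 65/2 + (39/2) = 52.

52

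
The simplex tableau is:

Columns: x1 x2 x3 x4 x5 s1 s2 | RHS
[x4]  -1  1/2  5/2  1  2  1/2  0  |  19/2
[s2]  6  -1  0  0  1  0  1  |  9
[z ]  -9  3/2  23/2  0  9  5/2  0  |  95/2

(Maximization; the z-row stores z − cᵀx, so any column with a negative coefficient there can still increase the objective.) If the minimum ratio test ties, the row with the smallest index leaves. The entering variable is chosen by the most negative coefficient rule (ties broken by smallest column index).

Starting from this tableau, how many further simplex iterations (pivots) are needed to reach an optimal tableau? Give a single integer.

pivot: x1 in, s2 out → z = 61
No improving column remains; optimal.

1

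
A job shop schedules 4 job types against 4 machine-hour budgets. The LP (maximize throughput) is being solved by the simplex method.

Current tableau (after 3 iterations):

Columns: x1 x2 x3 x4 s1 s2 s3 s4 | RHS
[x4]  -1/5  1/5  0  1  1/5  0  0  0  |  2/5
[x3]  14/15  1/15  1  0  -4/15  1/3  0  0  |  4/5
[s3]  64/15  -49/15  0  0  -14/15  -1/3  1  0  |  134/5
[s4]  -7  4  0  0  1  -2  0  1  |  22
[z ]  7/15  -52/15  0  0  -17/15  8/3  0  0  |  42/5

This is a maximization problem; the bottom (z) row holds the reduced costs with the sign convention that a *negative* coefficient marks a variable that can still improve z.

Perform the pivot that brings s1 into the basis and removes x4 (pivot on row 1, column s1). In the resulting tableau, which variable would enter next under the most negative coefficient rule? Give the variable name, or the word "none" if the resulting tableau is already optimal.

Pivot element 1/5. New z-row = old z-row − (-17/15)·(row 1/(1/5)).
Updated z-row coefficients: x1: -2/3, x2: -7/3, x3: 0, x4: 17/3, s1: 0, s2: 8/3, s3: 0, s4: 0.
The most negative is -7/3 in column x2, so x2 would enter next.

x2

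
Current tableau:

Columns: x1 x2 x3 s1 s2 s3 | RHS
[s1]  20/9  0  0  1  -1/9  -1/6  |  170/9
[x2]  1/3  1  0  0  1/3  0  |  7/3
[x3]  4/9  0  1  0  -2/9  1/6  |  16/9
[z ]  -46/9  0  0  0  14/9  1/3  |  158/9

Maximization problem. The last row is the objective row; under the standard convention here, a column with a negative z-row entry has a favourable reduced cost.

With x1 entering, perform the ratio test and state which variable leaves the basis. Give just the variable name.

Ratios: row 1 (s1): (170/9)/(20/9) = 17/2; row 2 (x2): (7/3)/(1/3) = 7; row 3 (x3): (16/9)/(4/9) = 4.
Minimum ratio 4 is in the x3 row, so x3 leaves.

x3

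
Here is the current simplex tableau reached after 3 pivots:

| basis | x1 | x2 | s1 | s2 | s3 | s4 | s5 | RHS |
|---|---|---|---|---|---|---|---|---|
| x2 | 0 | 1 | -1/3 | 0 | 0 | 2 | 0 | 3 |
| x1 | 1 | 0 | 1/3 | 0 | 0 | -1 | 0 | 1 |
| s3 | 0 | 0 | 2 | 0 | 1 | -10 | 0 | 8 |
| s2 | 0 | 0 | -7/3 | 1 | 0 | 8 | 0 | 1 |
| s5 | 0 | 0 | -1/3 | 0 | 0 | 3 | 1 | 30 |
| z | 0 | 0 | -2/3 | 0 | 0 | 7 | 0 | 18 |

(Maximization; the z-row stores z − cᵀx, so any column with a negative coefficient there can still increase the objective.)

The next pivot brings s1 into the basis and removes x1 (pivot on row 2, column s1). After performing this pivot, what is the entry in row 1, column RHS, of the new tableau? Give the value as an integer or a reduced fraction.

4

Pivot element is row 2, column s1: 1/3.
Normalize row 2: new (row 2, RHS) = 1/(1/3) = 3.
row 1 ← row 1 − (-1/3)·(new row 2): 3 − (-1/3)·3 = 4.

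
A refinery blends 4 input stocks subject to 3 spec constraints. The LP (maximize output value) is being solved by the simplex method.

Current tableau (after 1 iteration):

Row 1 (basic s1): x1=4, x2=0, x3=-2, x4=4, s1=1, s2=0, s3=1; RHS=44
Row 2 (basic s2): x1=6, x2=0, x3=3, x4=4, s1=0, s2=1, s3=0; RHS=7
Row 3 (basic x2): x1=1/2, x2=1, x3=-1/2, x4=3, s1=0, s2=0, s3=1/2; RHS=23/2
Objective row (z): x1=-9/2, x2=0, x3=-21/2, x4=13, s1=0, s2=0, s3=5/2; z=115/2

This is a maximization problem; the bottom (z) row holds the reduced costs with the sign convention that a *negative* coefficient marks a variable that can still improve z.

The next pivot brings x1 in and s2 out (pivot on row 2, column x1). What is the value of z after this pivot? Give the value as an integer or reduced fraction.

Minimum ratio for x1: 7/6 = 7/6.
z changes by −(z-row coeff of x1)·ratio = −(-9/2)·(7/6) = 21/4.
New z = 115/2 + (21/4) = 251/4.

251/4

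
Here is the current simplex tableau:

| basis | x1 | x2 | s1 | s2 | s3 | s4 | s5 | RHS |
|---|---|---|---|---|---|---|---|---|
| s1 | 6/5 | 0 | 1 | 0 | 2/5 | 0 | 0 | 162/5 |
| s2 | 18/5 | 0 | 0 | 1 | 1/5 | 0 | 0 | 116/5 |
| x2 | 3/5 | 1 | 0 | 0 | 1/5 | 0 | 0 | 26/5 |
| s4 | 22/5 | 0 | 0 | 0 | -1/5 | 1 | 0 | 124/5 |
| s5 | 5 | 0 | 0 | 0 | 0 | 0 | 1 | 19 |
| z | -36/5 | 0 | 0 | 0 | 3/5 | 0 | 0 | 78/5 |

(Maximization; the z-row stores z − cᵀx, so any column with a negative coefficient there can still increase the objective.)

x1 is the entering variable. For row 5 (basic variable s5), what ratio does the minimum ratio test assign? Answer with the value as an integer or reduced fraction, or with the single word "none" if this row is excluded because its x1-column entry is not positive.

Ratio = RHS / (x1 entry) = 19 / 5 = 19/5.

19/5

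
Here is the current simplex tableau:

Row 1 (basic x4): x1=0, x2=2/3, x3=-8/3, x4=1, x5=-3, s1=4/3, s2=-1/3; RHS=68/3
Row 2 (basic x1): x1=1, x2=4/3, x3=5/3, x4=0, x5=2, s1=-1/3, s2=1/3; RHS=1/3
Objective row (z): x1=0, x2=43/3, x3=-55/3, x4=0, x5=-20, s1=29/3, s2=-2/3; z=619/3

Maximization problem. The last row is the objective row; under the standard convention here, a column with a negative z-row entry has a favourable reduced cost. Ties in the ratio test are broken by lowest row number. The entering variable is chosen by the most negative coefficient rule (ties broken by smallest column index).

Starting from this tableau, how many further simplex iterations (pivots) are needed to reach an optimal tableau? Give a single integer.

2

pivot: x5 in, x1 out → z = 629/3
pivot: x3 in, x5 out → z = 210
No improving column remains; optimal.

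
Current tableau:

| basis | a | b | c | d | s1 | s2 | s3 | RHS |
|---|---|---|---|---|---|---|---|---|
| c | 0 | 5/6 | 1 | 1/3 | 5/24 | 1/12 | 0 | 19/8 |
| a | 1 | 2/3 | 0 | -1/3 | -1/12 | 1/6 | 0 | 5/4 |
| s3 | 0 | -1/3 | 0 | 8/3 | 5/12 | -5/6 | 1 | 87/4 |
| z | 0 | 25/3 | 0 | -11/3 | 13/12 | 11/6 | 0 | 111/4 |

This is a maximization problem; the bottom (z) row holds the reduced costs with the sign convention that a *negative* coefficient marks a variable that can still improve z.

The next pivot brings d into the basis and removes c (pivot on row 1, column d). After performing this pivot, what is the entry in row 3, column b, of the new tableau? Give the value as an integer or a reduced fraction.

-7

Pivot element is row 1, column d: 1/3.
Normalize row 1: new (row 1, b) = (5/6)/(1/3) = 5/2.
row 3 ← row 3 − (8/3)·(new row 1): -1/3 − (8/3)·(5/2) = -7.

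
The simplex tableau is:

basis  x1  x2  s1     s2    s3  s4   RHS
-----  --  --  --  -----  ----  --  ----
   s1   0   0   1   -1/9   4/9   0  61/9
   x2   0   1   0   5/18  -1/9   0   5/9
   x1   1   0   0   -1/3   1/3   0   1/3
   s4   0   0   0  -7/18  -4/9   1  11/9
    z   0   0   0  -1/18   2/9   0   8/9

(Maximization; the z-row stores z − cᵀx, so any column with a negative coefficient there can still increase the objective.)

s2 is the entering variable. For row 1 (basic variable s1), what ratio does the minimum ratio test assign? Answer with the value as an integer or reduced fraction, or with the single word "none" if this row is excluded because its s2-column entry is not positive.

none

The s2 entry in row 1 is -1/9 ≤ 0, so this row gives no ratio.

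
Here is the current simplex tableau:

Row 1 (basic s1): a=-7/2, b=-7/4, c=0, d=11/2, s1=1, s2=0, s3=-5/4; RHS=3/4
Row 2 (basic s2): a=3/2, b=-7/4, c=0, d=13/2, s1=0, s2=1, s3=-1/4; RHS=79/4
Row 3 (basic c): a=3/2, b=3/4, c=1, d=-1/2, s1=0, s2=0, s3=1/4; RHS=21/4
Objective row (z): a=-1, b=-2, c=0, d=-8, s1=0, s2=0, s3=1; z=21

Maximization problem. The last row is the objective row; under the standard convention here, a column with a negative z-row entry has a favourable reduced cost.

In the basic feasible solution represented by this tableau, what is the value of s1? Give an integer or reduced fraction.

s1 is basic (row 1); its value is the RHS of that row: 3/4.

3/4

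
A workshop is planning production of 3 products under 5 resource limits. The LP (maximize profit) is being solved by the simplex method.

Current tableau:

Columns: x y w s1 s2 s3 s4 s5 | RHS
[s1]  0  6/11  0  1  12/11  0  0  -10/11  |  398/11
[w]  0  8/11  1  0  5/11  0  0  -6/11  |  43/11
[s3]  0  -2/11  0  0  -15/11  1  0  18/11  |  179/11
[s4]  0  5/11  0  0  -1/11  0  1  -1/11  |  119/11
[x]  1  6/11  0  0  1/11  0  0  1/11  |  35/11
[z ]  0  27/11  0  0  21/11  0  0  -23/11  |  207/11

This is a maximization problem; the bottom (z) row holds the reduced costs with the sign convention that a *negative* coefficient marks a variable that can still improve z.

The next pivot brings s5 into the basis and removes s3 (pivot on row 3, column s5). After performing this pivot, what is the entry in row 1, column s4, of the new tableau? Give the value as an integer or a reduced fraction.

0

Pivot element is row 3, column s5: 18/11.
Normalize row 3: new (row 3, s4) = 0/(18/11) = 0.
row 1 ← row 1 − (-10/11)·(new row 3): 0 − (-10/11)·0 = 0.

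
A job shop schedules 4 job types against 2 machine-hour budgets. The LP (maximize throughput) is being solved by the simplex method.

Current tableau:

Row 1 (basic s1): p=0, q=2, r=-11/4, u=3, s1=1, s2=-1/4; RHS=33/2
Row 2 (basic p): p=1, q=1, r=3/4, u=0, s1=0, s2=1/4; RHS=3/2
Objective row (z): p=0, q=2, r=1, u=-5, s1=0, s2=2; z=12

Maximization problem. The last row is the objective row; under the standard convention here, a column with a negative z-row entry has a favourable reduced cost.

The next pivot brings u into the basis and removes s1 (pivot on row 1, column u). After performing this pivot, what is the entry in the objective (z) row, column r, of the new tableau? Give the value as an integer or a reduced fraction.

-43/12

Pivot element is row 1, column u: 3.
Normalize row 1: new (row 1, r) = (-11/4)/3 = -11/12.
z-row ← z-row − (-5)·(new row 1): 1 − (-5)·(-11/12) = -43/12.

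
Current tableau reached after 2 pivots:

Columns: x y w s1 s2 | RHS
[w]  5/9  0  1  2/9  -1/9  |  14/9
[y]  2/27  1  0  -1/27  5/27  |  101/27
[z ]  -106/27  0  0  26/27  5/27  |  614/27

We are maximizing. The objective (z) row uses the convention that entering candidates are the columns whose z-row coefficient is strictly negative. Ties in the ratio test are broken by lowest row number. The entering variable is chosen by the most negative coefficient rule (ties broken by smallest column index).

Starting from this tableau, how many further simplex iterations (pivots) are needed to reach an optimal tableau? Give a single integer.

pivot: x in, w out → z = 506/15
pivot: s2 in, y out → z = 133/3
No improving column remains; optimal.

2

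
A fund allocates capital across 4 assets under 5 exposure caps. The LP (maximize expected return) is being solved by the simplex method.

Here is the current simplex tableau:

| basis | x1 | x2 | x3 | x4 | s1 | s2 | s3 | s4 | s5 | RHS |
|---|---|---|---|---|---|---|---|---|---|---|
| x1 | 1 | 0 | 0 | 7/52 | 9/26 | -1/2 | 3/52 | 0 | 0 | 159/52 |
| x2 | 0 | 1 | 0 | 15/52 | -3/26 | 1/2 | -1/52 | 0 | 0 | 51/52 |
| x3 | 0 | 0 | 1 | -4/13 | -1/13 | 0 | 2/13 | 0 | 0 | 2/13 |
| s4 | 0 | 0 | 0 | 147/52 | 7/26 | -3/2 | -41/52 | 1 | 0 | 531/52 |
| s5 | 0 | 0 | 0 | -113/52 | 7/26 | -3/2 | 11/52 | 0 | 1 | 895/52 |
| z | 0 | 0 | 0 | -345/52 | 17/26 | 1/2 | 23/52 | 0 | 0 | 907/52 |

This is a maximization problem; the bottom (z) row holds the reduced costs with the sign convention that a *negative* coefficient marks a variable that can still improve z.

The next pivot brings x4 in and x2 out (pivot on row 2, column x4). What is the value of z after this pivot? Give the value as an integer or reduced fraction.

40

Minimum ratio for x4: (51/52)/(15/52) = 17/5.
z changes by −(z-row coeff of x4)·ratio = −(-345/52)·(17/5) = 1173/52.
New z = 907/52 + (1173/52) = 40.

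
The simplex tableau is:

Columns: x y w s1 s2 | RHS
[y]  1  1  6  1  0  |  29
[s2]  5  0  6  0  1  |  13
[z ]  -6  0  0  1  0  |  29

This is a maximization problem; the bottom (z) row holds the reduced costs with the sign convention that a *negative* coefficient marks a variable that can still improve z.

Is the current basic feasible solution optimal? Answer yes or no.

no

Column x has objective-row coefficient -6, which is negative; an improving pivot exists, so not yet optimal.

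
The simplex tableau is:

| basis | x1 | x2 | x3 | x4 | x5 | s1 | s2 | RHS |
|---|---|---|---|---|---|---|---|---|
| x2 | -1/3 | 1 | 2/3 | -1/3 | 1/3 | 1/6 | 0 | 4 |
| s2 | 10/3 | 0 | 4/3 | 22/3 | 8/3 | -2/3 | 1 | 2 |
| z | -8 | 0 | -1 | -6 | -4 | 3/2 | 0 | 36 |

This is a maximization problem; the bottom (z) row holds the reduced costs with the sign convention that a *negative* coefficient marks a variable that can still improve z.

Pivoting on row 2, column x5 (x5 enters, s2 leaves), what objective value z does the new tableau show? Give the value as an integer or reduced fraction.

39

Minimum ratio for x5: 2/(8/3) = 3/4.
z changes by −(z-row coeff of x5)·ratio = −(-4)·(3/4) = 3.
New z = 36 + 3 = 39.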